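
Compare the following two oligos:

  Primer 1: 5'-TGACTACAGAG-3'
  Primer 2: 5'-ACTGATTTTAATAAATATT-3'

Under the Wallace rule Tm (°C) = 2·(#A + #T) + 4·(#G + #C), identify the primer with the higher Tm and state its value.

Primer 2, 42°C

Primer 1: A+T=6, G+C=5 → Tm = 2(6)+4(5) = 32°C
Primer 2: A+T=17, G+C=2 → Tm = 2(17)+4(2) = 42°C
32°C vs 42°C → primer 2 is higher.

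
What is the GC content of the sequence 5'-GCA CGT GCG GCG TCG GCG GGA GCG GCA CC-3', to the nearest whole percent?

83%

Counting bases: C=10, A=3, T=2, G=14
G+C = 14 + 10 = 24 out of 29 bases
%GC = 24/29 × 100 = 82.76% ≈ 83%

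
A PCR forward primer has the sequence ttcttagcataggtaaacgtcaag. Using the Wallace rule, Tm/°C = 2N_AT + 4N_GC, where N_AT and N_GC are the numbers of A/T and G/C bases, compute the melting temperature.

66°C

Counting bases: A=8, C=4, T=7, G=5
A+T = 15, G+C = 9
Tm = 4·9 + 2·15 = 36 + 30 = 66°C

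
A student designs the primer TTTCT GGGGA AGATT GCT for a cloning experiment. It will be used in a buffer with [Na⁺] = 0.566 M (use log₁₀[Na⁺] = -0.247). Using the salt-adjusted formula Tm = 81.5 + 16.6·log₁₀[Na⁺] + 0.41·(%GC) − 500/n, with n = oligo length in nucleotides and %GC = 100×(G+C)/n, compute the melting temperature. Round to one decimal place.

67.8°C

Length n = 18. Base counts: T=7, A=3, C=2, G=6
G+C = 8, so %GC = 8/18 × 100 = 44.444%
Salt term: 16.6 × (-0.247) = -4.1
GC term: 0.41 × 44.444 = 18.222; length term: −500/18 = −27.778
Tm = 81.5 + (-4.1) + 18.222 − 27.778 = 67.844 → 67.8°C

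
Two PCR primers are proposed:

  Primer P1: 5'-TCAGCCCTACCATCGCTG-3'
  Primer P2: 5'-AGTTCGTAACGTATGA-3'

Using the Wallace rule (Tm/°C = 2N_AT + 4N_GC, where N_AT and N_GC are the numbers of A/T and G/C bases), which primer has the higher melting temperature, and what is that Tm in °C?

Primer P1, 58°C

Primer P1: A+T=7, G+C=11 → Tm = 2(7)+4(11) = 58°C
Primer P2: A+T=10, G+C=6 → Tm = 2(10)+4(6) = 44°C
58°C vs 44°C → primer P1 is higher.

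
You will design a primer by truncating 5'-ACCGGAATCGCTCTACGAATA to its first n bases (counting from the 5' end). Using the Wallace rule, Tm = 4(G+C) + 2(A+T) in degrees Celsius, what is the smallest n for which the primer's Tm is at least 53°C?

First 16 bases: ACCGGAATCGCTCTAC → Tm = 50°C (< 53°C)
First 17 bases: ACCGGAATCGCTCTACG → Tm = 54°C (≥ 53°C)
Each additional base adds 2°C (A/T) or 4°C (G/C), so Tm is non-decreasing in n; n = 17 is the first length to reach 53°C.

n = 17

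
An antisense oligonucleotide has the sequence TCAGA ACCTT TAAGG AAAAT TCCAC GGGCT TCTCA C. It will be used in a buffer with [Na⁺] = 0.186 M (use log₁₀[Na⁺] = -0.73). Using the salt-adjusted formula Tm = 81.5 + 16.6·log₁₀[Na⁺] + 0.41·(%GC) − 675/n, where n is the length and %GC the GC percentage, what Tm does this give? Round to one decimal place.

Length n = 36. Base counts: A=11, T=9, G=6, C=10
G+C = 16, so %GC = 16/36 × 100 = 44.444%
Salt term: 16.6 × (-0.73) = -12.118
GC term: 0.41 × 44.444 = 18.222; length term: −675/36 = −18.75
Tm = 81.5 + (-12.118) + 18.222 − 18.75 = 68.854 → 68.9°C

68.9°C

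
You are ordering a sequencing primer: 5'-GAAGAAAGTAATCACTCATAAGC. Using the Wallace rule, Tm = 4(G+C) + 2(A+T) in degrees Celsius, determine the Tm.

A=11, G=4, T=4, C=4
So N_AT = 15 and N_GC = 8.
Tm = 4·8 + 2·15 = 32 + 30 = 62°C

62°C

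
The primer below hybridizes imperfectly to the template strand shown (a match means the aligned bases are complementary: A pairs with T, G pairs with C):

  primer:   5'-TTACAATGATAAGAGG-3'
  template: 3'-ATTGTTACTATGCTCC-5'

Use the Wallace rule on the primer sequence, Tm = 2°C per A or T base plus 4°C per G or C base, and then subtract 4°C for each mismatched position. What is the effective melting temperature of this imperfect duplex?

Primer base counts: A=7, T=4, G=4, C=1 → A+T=11, G+C=5
Perfect-match Tm = 2(11) + 4(5) = 22 + 20 = 42°C
Mismatches (positions where the bases are not complementary): 2 (at positions 2, 12)
Effective Tm = 42 − 2×4 = 42 − 8 = 34°C

34°C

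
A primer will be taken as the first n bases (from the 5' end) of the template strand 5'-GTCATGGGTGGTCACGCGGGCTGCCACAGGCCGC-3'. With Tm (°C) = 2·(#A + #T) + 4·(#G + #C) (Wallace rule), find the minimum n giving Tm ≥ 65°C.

n = 20

First 19 bases: GTCATGGGTGGTCACGCGG → Tm = 64°C (< 65°C)
First 20 bases: GTCATGGGTGGTCACGCGGG → Tm = 68°C (≥ 65°C)
Since every base adds ≥2°C, Tm only increases with n, so the threshold is first crossed at n = 20.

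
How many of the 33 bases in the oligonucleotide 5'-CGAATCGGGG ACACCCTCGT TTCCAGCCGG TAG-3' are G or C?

Counting bases: T=6, A=6, G=10, C=11
G+C = 10 + 11 = 21

21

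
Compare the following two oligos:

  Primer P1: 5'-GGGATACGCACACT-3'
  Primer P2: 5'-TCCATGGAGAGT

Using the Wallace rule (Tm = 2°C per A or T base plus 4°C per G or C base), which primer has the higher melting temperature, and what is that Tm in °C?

Primer P1: A+T=6, G+C=8 → Tm = 2(6)+4(8) = 44°C
Primer P2: A+T=6, G+C=6 → Tm = 2(6)+4(6) = 36°C
44°C vs 36°C → primer P1 is higher.

Primer P1, 44°C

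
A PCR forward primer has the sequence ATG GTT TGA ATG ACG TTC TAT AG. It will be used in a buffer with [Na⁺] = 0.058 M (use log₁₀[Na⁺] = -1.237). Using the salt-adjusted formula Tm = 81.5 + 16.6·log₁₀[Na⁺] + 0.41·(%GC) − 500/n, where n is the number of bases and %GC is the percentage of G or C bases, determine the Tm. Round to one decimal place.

53.5°C

Length n = 23. Base counts: C=2, T=9, G=6, A=6
G+C = 8, so %GC = 8/23 × 100 = 34.783%
Salt term: 16.6 × (-1.237) = -20.534
GC term: 0.41 × 34.783 = 14.261; length term: −500/23 = −21.739
Tm = 81.5 + (-20.534) + 14.261 − 21.739 = 53.488 → 53.5°C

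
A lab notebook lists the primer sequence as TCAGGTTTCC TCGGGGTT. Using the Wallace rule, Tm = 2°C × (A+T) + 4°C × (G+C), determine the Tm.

56°C

T=7, G=6, C=4, A=1
A+T = 8, G+C = 10
Tm = 2(8) + 4(10) = 16 + 40 = 56°C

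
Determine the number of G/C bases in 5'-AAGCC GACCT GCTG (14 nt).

C=5, G=4, A=3, T=2
G+C = 4 + 5 = 9

9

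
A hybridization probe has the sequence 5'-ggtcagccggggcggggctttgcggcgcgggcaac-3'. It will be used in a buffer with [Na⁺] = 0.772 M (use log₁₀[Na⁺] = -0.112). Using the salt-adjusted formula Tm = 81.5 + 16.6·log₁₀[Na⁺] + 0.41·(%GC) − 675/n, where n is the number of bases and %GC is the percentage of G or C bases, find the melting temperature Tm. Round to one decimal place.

Length n = 35. Base counts: C=10, T=4, A=3, G=18
G+C = 28, so %GC = 28/35 × 100 = 80%
Salt term: 16.6 × (-0.112) = -1.859
GC term: 0.41 × 80 = 32.8; length term: −675/35 = −19.286
Tm = 81.5 + (-1.859) + 32.8 − 19.286 = 93.155 → 93.2°C

93.2°C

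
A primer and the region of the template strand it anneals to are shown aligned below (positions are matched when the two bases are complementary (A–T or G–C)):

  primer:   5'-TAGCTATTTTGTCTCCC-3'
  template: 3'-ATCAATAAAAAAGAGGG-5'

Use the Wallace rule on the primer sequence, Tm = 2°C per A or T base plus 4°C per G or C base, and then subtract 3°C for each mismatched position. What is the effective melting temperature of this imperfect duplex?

42°C

Primer base counts: A=2, T=8, G=2, C=5 → A+T=10, G+C=7
Perfect-match Tm = 2(10) + 4(7) = 20 + 28 = 48°C
Mismatches (positions where the bases are not complementary): 2 (at positions 4, 11)
Effective Tm = 48 − 2×3 = 48 − 6 = 42°C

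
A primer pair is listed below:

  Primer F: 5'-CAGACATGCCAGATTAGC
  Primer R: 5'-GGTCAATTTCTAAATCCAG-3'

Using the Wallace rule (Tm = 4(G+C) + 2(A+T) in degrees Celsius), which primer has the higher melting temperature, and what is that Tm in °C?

Primer F, 54°C

Primer F: A+T=9, G+C=9 → Tm = 2(9)+4(9) = 54°C
Primer R: A+T=12, G+C=7 → Tm = 2(12)+4(7) = 52°C
54°C vs 52°C → primer F is higher.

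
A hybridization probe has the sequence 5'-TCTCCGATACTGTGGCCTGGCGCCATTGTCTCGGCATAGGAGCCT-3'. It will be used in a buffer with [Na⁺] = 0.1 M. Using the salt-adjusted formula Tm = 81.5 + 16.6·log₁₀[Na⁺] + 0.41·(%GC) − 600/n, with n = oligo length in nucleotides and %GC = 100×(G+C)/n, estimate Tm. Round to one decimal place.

76.2°C

Length n = 45. Counting bases: T=12, A=6, G=13, C=14
G+C = 27, so %GC = 27/45 × 100 = 60%
Salt term: 16.6 × (-1) = -16.6
GC term: 0.41 × 60 = 24.6; length term: −600/45 = −13.333
Tm = 81.5 + (-16.6) + 24.6 − 13.333 = 76.167 → 76.2°C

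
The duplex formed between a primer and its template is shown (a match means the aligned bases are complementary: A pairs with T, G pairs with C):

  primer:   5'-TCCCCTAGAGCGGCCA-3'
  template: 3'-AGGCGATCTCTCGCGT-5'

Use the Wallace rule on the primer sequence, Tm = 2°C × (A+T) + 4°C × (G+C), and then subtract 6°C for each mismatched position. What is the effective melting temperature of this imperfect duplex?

30°C

Primer base counts: A=3, T=2, G=4, C=7 → A+T=5, G+C=11
Perfect-match Tm = 2(5) + 4(11) = 10 + 44 = 54°C
Mismatches (positions where the bases are not complementary): 4 (at positions 4, 11, 13, 14)
Effective Tm = 54 − 4×6 = 54 − 24 = 30°C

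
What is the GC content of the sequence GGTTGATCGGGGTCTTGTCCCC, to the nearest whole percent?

64%

Counting bases: A=1, G=8, T=7, C=6
G+C = 8 + 6 = 14 out of 22 bases
%GC = 14/22 × 100 = 63.64% ≈ 64%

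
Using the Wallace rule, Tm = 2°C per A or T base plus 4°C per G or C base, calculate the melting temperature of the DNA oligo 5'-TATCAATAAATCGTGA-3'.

40°C

Base counts: G=2, A=7, C=2, T=5
A+T = 12, G+C = 4
Tm = 4·4 + 2·12 = 16 + 24 = 40°C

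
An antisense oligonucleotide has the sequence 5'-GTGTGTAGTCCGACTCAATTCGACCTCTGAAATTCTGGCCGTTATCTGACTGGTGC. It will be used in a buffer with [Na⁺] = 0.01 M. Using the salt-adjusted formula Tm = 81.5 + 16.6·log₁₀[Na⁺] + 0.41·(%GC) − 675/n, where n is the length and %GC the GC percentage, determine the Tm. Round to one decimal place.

Length n = 56. T=18, C=14, A=10, G=14
G+C = 28, so %GC = 28/56 × 100 = 50%
Salt term: 16.6 × (-2) = -33.2
GC term: 0.41 × 50 = 20.5; length term: −675/56 = −12.054
Tm = 81.5 + (-33.2) + 20.5 − 12.054 = 56.746 → 56.7°C

56.7°C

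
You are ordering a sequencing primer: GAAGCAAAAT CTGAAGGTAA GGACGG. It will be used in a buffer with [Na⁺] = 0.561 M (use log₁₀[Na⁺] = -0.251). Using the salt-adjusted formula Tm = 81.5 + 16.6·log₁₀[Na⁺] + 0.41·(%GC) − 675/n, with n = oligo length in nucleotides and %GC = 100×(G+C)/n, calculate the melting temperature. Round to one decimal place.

70.3°C

Length n = 26. T=3, C=3, A=11, G=9
G+C = 12, so %GC = 12/26 × 100 = 46.154%
Salt term: 16.6 × (-0.251) = -4.167
GC term: 0.41 × 46.154 = 18.923; length term: −675/26 = −25.962
Tm = 81.5 + (-4.167) + 18.923 − 25.962 = 70.294 → 70.3°C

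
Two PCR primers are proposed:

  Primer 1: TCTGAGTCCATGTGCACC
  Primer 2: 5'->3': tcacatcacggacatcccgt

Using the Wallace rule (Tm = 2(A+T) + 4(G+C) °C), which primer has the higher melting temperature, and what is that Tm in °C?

Primer 1: A+T=8, G+C=10 → Tm = 2(8)+4(10) = 56°C
Primer 2: A+T=9, G+C=11 → Tm = 2(9)+4(11) = 62°C
56°C vs 62°C → primer 2 is higher.

Primer 2, 62°C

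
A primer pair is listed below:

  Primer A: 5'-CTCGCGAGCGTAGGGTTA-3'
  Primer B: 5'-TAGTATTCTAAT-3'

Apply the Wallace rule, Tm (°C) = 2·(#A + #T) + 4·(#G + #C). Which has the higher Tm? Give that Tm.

Primer A, 58°C

Primer A: A+T=7, G+C=11 → Tm = 2(7)+4(11) = 58°C
Primer B: A+T=10, G+C=2 → Tm = 2(10)+4(2) = 28°C
58°C vs 28°C → primer A is higher.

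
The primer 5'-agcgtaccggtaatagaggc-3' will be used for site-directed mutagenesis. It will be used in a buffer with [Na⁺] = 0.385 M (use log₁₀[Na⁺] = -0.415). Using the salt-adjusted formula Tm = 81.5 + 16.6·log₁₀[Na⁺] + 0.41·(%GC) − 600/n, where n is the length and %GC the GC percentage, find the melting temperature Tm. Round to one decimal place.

Length n = 20. A=6, T=3, G=7, C=4
G+C = 11, so %GC = 11/20 × 100 = 55%
Salt term: 16.6 × (-0.415) = -6.889
GC term: 0.41 × 55 = 22.55; length term: −600/20 = −30
Tm = 81.5 + (-6.889) + 22.55 − 30 = 67.161 → 67.2°C

67.2°C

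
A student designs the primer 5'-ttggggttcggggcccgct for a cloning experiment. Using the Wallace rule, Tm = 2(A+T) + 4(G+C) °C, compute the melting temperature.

Scanning the sequence gives T=5, A=0, C=5, G=9.
A+T = 5, G+C = 14
Tm = 4·14 + 2·5 = 56 + 10 = 66°C

66°C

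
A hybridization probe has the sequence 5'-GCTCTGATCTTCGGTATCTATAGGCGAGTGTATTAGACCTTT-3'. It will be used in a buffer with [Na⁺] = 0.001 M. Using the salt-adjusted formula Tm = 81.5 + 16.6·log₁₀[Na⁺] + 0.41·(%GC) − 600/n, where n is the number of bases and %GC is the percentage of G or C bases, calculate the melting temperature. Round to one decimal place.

35.0°C

Length n = 42. Base counts: C=8, G=10, T=16, A=8
G+C = 18, so %GC = 18/42 × 100 = 42.857%
Salt term: 16.6 × (-3) = -49.8
GC term: 0.41 × 42.857 = 17.571; length term: −600/42 = −14.286
Tm = 81.5 + (-49.8) + 17.571 − 14.286 = 34.985 → 35.0°C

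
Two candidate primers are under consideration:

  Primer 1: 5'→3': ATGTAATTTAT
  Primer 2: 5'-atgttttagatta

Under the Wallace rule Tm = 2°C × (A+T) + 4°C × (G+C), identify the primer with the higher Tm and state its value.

Primer 1: A+T=10, G+C=1 → Tm = 2(10)+4(1) = 24°C
Primer 2: A+T=11, G+C=2 → Tm = 2(11)+4(2) = 30°C
24°C vs 30°C → primer 2 is higher.

Primer 2, 30°C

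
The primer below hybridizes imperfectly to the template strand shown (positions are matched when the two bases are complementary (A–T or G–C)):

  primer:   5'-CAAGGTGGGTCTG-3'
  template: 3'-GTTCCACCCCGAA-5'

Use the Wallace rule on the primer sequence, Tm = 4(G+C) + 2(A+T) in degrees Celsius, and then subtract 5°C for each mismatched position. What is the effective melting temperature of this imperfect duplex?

32°C

Primer base counts: A=2, T=3, G=6, C=2 → A+T=5, G+C=8
Perfect-match Tm = 2(5) + 4(8) = 10 + 32 = 42°C
Mismatches (positions where the bases are not complementary): 2 (at positions 10, 13)
Effective Tm = 42 − 2×5 = 42 − 10 = 32°C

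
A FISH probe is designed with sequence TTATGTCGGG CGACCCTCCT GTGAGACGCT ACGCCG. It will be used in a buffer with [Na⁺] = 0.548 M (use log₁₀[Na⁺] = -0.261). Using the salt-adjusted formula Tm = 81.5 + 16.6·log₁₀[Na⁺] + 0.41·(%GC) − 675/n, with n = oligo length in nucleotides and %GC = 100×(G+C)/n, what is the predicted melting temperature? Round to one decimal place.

Length n = 36. Counting bases: G=11, T=8, C=12, A=5
G+C = 23, so %GC = 23/36 × 100 = 63.889%
Salt term: 16.6 × (-0.261) = -4.333
GC term: 0.41 × 63.889 = 26.194; length term: −675/36 = −18.75
Tm = 81.5 + (-4.333) + 26.194 − 18.75 = 84.611 → 84.6°C

84.6°C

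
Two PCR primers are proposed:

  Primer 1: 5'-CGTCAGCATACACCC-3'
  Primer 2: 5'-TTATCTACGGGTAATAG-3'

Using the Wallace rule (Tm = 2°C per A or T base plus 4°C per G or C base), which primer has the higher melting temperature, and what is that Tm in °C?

Primer 1: A+T=6, G+C=9 → Tm = 2(6)+4(9) = 48°C
Primer 2: A+T=11, G+C=6 → Tm = 2(11)+4(6) = 46°C
48°C vs 46°C → primer 1 is higher.

Primer 1, 48°C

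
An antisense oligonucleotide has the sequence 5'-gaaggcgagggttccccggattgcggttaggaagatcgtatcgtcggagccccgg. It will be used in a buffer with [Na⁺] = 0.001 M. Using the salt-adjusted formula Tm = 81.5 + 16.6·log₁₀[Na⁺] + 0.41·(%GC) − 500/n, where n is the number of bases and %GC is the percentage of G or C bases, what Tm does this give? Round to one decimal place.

Length n = 55. G=22, A=10, C=13, T=10
G+C = 35, so %GC = 35/55 × 100 = 63.636%
Salt term: 16.6 × (-3) = -49.8
GC term: 0.41 × 63.636 = 26.091; length term: −500/55 = −9.091
Tm = 81.5 + (-49.8) + 26.091 − 9.091 = 48.7 → 48.7°C

48.7°C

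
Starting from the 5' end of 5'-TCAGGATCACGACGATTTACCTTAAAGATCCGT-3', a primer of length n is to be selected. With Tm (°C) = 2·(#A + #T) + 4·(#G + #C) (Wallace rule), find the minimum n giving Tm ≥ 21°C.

n = 8

First 7 bases: TCAGGAT → Tm = 20°C (< 21°C)
First 8 bases: TCAGGATC → Tm = 24°C (≥ 21°C)
Each additional base adds 2°C (A/T) or 4°C (G/C), so Tm is non-decreasing in n; n = 8 is the first length to reach 21°C.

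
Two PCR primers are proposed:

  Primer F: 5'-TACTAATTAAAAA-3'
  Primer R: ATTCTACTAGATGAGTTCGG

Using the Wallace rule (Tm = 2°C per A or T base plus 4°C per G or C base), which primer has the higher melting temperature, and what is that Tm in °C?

Primer F: A+T=12, G+C=1 → Tm = 2(12)+4(1) = 28°C
Primer R: A+T=12, G+C=8 → Tm = 2(12)+4(8) = 56°C
28°C vs 56°C → primer R is higher.

Primer R, 56°C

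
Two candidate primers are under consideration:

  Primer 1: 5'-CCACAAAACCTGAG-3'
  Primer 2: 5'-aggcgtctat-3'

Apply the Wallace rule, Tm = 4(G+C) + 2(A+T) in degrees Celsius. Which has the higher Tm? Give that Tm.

Primer 1: A+T=7, G+C=7 → Tm = 2(7)+4(7) = 42°C
Primer 2: A+T=5, G+C=5 → Tm = 2(5)+4(5) = 30°C
42°C vs 30°C → primer 1 is higher.

Primer 1, 42°C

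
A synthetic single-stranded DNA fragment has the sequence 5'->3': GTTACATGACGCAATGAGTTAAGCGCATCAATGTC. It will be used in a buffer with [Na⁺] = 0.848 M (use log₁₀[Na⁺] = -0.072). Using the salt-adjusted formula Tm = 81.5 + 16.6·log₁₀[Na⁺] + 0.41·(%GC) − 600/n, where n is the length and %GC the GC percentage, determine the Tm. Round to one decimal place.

80.7°C

Length n = 35. Base counts: G=8, T=9, A=11, C=7
G+C = 15, so %GC = 15/35 × 100 = 42.857%
Salt term: 16.6 × (-0.072) = -1.195
GC term: 0.41 × 42.857 = 17.571; length term: −600/35 = −17.143
Tm = 81.5 + (-1.195) + 17.571 − 17.143 = 80.733 → 80.7°C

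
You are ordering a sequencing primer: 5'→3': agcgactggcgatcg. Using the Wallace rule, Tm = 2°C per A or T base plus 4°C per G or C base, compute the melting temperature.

50°C

T=2, G=6, C=4, A=3
AT pairs contribute 5, GC pairs contribute 10.
Tm = 2(5) + 4(10) = 10 + 40 = 50°C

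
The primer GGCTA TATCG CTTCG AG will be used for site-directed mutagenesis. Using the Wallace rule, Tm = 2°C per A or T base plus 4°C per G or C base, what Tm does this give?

52°C

Scanning the sequence gives G=5, A=3, T=5, C=4.
A+T = 8, G+C = 9
Tm = 4·9 + 2·8 = 36 + 16 = 52°C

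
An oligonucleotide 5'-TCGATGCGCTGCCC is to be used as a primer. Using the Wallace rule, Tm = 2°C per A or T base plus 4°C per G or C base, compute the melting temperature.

48°C

Scanning the sequence gives C=6, T=3, G=4, A=1.
AT pairs contribute 4, GC pairs contribute 10.
Tm = 2(4) + 4(10) = 8 + 40 = 48°C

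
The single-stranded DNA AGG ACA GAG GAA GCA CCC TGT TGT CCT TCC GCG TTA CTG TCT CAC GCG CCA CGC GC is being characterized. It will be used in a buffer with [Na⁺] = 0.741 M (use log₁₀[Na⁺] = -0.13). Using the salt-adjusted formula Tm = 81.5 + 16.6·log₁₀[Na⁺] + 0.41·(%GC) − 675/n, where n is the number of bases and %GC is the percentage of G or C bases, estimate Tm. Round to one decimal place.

Length n = 56. Counting bases: C=20, A=10, G=15, T=11
G+C = 35, so %GC = 35/56 × 100 = 62.5%
Salt term: 16.6 × (-0.13) = -2.158
GC term: 0.41 × 62.5 = 25.625; length term: −675/56 = −12.054
Tm = 81.5 + (-2.158) + 25.625 − 12.054 = 92.913 → 92.9°C

92.9°C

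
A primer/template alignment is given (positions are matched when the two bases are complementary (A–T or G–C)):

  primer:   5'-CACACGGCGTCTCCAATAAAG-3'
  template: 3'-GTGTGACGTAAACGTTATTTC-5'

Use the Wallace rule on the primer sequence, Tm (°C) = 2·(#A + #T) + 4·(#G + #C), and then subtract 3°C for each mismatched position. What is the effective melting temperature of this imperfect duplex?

52°C

Primer base counts: A=7, T=3, G=4, C=7 → A+T=10, G+C=11
Perfect-match Tm = 2(10) + 4(11) = 20 + 44 = 64°C
Mismatches (positions where the bases are not complementary): 4 (at positions 6, 9, 11, 13)
Effective Tm = 64 − 4×3 = 64 − 12 = 52°C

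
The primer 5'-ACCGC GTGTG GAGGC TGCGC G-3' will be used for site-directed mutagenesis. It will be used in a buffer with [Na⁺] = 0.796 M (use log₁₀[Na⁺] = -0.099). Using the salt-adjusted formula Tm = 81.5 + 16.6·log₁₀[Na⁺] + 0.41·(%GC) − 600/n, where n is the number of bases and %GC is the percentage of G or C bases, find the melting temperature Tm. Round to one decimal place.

82.5°C

Length n = 21. Counting bases: A=2, G=10, C=6, T=3
G+C = 16, so %GC = 16/21 × 100 = 76.19%
Salt term: 16.6 × (-0.099) = -1.643
GC term: 0.41 × 76.19 = 31.238; length term: −600/21 = −28.571
Tm = 81.5 + (-1.643) + 31.238 − 28.571 = 82.524 → 82.5°C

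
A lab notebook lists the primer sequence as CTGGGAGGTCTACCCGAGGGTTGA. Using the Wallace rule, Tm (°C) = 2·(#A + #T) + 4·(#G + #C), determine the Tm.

78°C

Scanning the sequence gives A=4, G=10, C=5, T=5.
A+T = 9, G+C = 15
Tm = 2×9 + 4×15 = 78°C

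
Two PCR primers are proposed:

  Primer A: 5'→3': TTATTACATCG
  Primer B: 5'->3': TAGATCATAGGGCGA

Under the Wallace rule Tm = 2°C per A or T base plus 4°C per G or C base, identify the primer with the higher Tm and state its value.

Primer B, 44°C

Primer A: A+T=8, G+C=3 → Tm = 2(8)+4(3) = 28°C
Primer B: A+T=8, G+C=7 → Tm = 2(8)+4(7) = 44°C
28°C vs 44°C → primer B is higher.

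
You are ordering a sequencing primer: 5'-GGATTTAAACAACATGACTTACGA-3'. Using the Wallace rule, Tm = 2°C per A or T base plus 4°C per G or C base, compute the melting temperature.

64°C

Counting bases: T=6, G=4, C=4, A=10
So N_AT = 16 and N_GC = 8.
Tm = 2(16) + 4(8) = 32 + 32 = 64°C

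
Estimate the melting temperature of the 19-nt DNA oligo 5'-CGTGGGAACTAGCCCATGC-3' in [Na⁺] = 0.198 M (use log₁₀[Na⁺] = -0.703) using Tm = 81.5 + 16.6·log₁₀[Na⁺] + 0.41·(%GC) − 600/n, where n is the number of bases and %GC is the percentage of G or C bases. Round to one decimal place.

64.1°C

Length n = 19. Counting bases: T=3, G=6, C=6, A=4
G+C = 12, so %GC = 12/19 × 100 = 63.158%
Salt term: 16.6 × (-0.703) = -11.67
GC term: 0.41 × 63.158 = 25.895; length term: −600/19 = −31.579
Tm = 81.5 + (-11.67) + 25.895 − 31.579 = 64.146 → 64.1°C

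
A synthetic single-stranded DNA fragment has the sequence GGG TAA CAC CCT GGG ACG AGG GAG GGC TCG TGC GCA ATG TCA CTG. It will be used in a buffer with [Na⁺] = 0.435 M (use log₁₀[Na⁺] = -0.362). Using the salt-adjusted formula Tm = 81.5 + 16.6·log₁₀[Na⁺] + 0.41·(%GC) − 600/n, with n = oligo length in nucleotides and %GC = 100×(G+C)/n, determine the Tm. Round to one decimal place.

88.6°C

Length n = 45. Base counts: A=9, G=18, C=11, T=7
G+C = 29, so %GC = 29/45 × 100 = 64.444%
Salt term: 16.6 × (-0.362) = -6.009
GC term: 0.41 × 64.444 = 26.422; length term: −600/45 = −13.333
Tm = 81.5 + (-6.009) + 26.422 − 13.333 = 88.58 → 88.6°C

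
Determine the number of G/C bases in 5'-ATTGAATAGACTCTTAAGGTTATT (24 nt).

Base counts: G=4, T=10, A=8, C=2
G+C = 4 + 2 = 6

6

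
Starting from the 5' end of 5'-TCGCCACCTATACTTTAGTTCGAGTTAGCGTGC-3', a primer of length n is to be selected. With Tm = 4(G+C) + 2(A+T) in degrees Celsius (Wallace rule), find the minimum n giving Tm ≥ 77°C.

n = 28

First 27 bases: TCGCCACCTATACTTTAGTTCGAGTTA → Tm = 76°C (< 77°C)
First 28 bases: TCGCCACCTATACTTTAGTTCGAGTTAG → Tm = 80°C (≥ 77°C)
Since every base adds ≥2°C, Tm only increases with n, so the threshold is first crossed at n = 28.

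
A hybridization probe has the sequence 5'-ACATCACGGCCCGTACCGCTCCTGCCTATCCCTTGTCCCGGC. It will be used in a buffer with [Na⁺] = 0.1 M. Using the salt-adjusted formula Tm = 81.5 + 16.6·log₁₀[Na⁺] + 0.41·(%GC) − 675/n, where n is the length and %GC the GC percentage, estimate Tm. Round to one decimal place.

Length n = 42. Base counts: A=5, G=8, C=20, T=9
G+C = 28, so %GC = 28/42 × 100 = 66.667%
Salt term: 16.6 × (-1) = -16.6
GC term: 0.41 × 66.667 = 27.333; length term: −675/42 = −16.071
Tm = 81.5 + (-16.6) + 27.333 − 16.071 = 76.162 → 76.2°C

76.2°C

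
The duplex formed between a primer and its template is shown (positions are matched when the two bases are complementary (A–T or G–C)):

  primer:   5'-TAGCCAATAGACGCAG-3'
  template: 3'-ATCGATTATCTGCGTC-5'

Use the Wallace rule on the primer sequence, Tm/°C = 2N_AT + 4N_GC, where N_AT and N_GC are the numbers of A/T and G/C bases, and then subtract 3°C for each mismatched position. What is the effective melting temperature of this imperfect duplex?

Primer base counts: A=6, T=2, G=4, C=4 → A+T=8, G+C=8
Perfect-match Tm = 2(8) + 4(8) = 16 + 32 = 48°C
Mismatches (positions where the bases are not complementary): 1 (at position 5)
Effective Tm = 48 − 1×3 = 48 − 3 = 45°C

45°C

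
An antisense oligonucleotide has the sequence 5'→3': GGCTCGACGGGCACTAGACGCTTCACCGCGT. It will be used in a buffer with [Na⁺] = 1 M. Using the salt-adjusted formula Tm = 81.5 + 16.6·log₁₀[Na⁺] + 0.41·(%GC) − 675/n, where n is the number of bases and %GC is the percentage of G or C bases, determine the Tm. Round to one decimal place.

87.5°C

Length n = 31. Base counts: C=11, G=10, A=5, T=5
G+C = 21, so %GC = 21/31 × 100 = 67.742%
Salt term: 16.6 × (0) = 0
GC term: 0.41 × 67.742 = 27.774; length term: −675/31 = −21.774
Tm = 81.5 + (0) + 27.774 − 21.774 = 87.5 → 87.5°C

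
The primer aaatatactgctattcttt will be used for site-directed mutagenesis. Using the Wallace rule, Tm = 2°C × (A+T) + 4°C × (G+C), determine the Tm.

Scanning the sequence gives A=6, C=3, G=1, T=9.
AT pairs contribute 15, GC pairs contribute 4.
Tm = 2×15 + 4×4 = 46°C

46°C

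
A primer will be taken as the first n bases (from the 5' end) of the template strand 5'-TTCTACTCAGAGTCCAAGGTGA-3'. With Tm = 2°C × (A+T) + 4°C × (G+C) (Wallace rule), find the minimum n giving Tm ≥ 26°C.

First 9 bases: TTCTACTCA → Tm = 24°C (< 26°C)
First 10 bases: TTCTACTCAG → Tm = 28°C (≥ 26°C)
Since every base adds ≥2°C, Tm only increases with n, so the threshold is first crossed at n = 10.

n = 10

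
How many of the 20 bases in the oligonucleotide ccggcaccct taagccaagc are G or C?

Counting bases: G=4, T=2, C=9, A=5
Total G or C: 4 + 9 = 13

13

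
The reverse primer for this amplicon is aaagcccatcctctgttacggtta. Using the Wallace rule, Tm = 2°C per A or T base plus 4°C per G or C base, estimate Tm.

70°C

Base counts: T=7, A=6, G=4, C=7
AT pairs contribute 13, GC pairs contribute 11.
Tm = 2×13 + 4×11 = 70°C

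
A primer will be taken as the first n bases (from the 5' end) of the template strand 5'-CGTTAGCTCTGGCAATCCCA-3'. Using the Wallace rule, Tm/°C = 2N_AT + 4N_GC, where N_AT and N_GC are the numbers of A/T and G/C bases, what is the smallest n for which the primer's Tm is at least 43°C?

First 13 bases: CGTTAGCTCTGGC → Tm = 42°C (< 43°C)
First 14 bases: CGTTAGCTCTGGCA → Tm = 44°C (≥ 43°C)
Since every base adds ≥2°C, Tm only increases with n, so the threshold is first crossed at n = 14.

n = 14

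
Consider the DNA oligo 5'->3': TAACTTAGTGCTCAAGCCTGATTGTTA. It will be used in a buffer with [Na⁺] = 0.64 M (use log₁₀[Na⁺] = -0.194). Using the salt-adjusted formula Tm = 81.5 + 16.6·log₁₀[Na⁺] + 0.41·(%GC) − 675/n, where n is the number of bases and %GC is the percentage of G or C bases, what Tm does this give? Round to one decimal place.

68.5°C

Length n = 27. Counting bases: C=5, A=7, T=10, G=5
G+C = 10, so %GC = 10/27 × 100 = 37.037%
Salt term: 16.6 × (-0.194) = -3.22
GC term: 0.41 × 37.037 = 15.185; length term: −675/27 = −25
Tm = 81.5 + (-3.22) + 15.185 − 25 = 68.465 → 68.5°C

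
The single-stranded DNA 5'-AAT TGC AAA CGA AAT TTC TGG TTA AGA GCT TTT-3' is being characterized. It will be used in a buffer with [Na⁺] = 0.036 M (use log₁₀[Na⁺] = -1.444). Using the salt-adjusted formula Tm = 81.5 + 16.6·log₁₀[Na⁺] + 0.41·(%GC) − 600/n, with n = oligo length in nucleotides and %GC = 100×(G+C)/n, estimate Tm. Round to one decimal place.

Length n = 33. Counting bases: C=4, T=12, G=6, A=11
G+C = 10, so %GC = 10/33 × 100 = 30.303%
Salt term: 16.6 × (-1.444) = -23.97
GC term: 0.41 × 30.303 = 12.424; length term: −600/33 = −18.182
Tm = 81.5 + (-23.97) + 12.424 − 18.182 = 51.772 → 51.8°C

51.8°C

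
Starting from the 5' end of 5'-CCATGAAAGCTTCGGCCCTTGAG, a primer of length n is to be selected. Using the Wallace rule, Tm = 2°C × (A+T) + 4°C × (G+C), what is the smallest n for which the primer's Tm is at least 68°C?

First 21 bases: CCATGAAAGCTTCGGCCCTTG → Tm = 66°C (< 68°C)
First 22 bases: CCATGAAAGCTTCGGCCCTTGA → Tm = 68°C (≥ 68°C)
Each additional base adds 2°C (A/T) or 4°C (G/C), so Tm is non-decreasing in n; n = 22 is the first length to reach 68°C.

n = 22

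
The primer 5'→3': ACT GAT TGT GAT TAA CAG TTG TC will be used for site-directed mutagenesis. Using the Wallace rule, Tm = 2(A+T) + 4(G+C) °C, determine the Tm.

Scanning the sequence gives A=6, G=5, C=3, T=9.
So N_AT = 15 and N_GC = 8.
Tm = 4·8 + 2·15 = 32 + 30 = 62°C

62°C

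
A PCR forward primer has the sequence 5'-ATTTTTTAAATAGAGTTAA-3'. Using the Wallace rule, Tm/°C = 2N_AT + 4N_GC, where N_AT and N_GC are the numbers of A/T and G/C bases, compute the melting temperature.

42°C

Base counts: A=8, C=0, T=9, G=2
So N_AT = 17 and N_GC = 2.
Tm = 2(17) + 4(2) = 34 + 8 = 42°C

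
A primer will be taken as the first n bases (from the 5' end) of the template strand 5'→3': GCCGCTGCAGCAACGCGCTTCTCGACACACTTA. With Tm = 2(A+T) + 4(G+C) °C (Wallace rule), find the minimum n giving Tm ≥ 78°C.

n = 23

First 22 bases: GCCGCTGCAGCAACGCGCTTCT → Tm = 74°C (< 78°C)
First 23 bases: GCCGCTGCAGCAACGCGCTTCTC → Tm = 78°C (≥ 78°C)
Since every base adds ≥2°C, Tm only increases with n, so the threshold is first crossed at n = 23.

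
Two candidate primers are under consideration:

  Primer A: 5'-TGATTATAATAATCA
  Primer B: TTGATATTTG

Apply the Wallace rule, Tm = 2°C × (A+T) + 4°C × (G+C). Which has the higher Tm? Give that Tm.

Primer A: A+T=13, G+C=2 → Tm = 2(13)+4(2) = 34°C
Primer B: A+T=8, G+C=2 → Tm = 2(8)+4(2) = 24°C
34°C vs 24°C → primer A is higher.

Primer A, 34°C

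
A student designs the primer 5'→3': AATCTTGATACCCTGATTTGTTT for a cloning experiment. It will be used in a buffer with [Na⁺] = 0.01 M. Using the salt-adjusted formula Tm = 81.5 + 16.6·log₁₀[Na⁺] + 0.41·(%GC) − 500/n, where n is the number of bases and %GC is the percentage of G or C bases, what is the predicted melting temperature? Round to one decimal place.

39.0°C

Length n = 23. Base counts: T=11, C=4, G=3, A=5
G+C = 7, so %GC = 7/23 × 100 = 30.435%
Salt term: 16.6 × (-2) = -33.2
GC term: 0.41 × 30.435 = 12.478; length term: −500/23 = −21.739
Tm = 81.5 + (-33.2) + 12.478 − 21.739 = 39.039 → 39.0°C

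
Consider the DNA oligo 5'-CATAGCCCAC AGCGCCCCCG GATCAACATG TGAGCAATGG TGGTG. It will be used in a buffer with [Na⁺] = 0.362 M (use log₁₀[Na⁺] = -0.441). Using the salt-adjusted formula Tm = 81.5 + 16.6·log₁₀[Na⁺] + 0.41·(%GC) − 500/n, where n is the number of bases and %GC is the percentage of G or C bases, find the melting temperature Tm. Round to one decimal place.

87.7°C

Length n = 45. Counting bases: G=13, A=11, C=14, T=7
G+C = 27, so %GC = 27/45 × 100 = 60%
Salt term: 16.6 × (-0.441) = -7.321
GC term: 0.41 × 60 = 24.6; length term: −500/45 = −11.111
Tm = 81.5 + (-7.321) + 24.6 − 11.111 = 87.668 → 87.7°C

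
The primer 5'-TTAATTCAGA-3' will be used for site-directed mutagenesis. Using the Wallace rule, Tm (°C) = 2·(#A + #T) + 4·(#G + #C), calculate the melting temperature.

Counting bases: T=4, A=4, G=1, C=1
A+T = 8, G+C = 2
Tm = 4·2 + 2·8 = 8 + 16 = 24°C

24°C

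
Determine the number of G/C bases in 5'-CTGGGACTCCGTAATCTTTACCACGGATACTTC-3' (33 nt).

16

Scanning the sequence gives C=10, G=6, T=10, A=7.
Total G or C: 6 + 10 = 16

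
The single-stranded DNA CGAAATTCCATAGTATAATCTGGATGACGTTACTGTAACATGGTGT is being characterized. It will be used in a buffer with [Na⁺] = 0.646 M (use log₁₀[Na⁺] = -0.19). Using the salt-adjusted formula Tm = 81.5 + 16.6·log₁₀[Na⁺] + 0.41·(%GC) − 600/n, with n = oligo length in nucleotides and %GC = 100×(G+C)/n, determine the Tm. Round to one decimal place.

80.5°C

Length n = 46. Counting bases: G=10, T=15, A=14, C=7
G+C = 17, so %GC = 17/46 × 100 = 36.957%
Salt term: 16.6 × (-0.19) = -3.154
GC term: 0.41 × 36.957 = 15.152; length term: −600/46 = −13.043
Tm = 81.5 + (-3.154) + 15.152 − 13.043 = 80.455 → 80.5°C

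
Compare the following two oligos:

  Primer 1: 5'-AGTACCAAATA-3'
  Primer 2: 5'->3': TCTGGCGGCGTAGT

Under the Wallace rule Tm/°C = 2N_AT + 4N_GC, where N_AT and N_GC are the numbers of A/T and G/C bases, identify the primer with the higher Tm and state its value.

Primer 1: A+T=8, G+C=3 → Tm = 2(8)+4(3) = 28°C
Primer 2: A+T=5, G+C=9 → Tm = 2(5)+4(9) = 46°C
28°C vs 46°C → primer 2 is higher.

Primer 2, 46°C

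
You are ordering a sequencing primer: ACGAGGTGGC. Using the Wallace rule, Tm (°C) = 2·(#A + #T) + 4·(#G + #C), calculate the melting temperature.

34°C

Scanning the sequence gives A=2, T=1, G=5, C=2.
So N_AT = 3 and N_GC = 7.
Tm = 2×3 + 4×7 = 34°C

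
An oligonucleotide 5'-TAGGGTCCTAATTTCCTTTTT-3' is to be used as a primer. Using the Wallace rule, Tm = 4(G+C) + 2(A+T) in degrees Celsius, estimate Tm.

56°C

Base counts: T=11, A=3, G=3, C=4
So N_AT = 14 and N_GC = 7.
Tm = 4·7 + 2·14 = 28 + 28 = 56°C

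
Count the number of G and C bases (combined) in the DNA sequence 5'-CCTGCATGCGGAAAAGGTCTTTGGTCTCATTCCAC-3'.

C=10, A=7, G=8, T=10
G+C = 8 + 10 = 18

18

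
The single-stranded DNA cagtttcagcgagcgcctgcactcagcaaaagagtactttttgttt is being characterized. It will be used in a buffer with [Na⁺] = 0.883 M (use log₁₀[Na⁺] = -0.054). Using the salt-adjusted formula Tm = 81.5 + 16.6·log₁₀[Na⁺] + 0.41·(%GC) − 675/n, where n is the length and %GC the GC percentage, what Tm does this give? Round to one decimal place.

Length n = 46. Counting bases: C=11, G=10, A=11, T=14
G+C = 21, so %GC = 21/46 × 100 = 45.652%
Salt term: 16.6 × (-0.054) = -0.896
GC term: 0.41 × 45.652 = 18.717; length term: −675/46 = −14.674
Tm = 81.5 + (-0.896) + 18.717 − 14.674 = 84.647 → 84.6°C

84.6°C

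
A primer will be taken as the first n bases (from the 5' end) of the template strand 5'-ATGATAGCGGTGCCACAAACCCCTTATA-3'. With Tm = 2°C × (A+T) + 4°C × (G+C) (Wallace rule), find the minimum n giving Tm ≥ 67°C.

First 21 bases: ATGATAGCGGTGCCACAAACC → Tm = 64°C (< 67°C)
First 22 bases: ATGATAGCGGTGCCACAAACCC → Tm = 68°C (≥ 67°C)
Each additional base adds 2°C (A/T) or 4°C (G/C), so Tm is non-decreasing in n; n = 22 is the first length to reach 67°C.

n = 22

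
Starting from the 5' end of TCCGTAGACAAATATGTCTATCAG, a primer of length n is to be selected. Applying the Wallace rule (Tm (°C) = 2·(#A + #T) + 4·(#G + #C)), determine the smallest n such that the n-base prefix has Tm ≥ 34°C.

First 11 bases: TCCGTAGACAA → Tm = 32°C (< 34°C)
First 12 bases: TCCGTAGACAAA → Tm = 34°C (≥ 34°C)
Each additional base adds 2°C (A/T) or 4°C (G/C), so Tm is non-decreasing in n; n = 12 is the first length to reach 34°C.

n = 12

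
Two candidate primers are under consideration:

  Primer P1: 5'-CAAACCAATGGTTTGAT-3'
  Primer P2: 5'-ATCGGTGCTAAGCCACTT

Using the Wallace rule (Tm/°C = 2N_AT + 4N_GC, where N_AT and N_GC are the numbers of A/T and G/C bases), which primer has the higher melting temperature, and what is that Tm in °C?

Primer P2, 54°C

Primer P1: A+T=11, G+C=6 → Tm = 2(11)+4(6) = 46°C
Primer P2: A+T=9, G+C=9 → Tm = 2(9)+4(9) = 54°C
46°C vs 54°C → primer P2 is higher.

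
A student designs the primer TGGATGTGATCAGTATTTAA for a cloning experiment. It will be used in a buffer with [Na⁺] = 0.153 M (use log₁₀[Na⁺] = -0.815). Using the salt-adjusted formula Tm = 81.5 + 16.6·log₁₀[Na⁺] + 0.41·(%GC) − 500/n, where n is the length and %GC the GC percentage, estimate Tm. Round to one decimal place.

55.3°C

Length n = 20. Base counts: G=5, C=1, T=8, A=6
G+C = 6, so %GC = 6/20 × 100 = 30%
Salt term: 16.6 × (-0.815) = -13.529
GC term: 0.41 × 30 = 12.3; length term: −500/20 = −25
Tm = 81.5 + (-13.529) + 12.3 − 25 = 55.271 → 55.3°C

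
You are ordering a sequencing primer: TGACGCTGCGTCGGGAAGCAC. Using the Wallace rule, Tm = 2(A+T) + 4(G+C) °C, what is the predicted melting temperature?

70°C

Scanning the sequence gives A=4, G=8, T=3, C=6.
AT pairs contribute 7, GC pairs contribute 14.
Tm = 2×7 + 4×14 = 70°C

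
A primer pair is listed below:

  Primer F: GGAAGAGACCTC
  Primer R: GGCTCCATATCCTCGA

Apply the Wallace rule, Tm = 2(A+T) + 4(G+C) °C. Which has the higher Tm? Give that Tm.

Primer F: A+T=5, G+C=7 → Tm = 2(5)+4(7) = 38°C
Primer R: A+T=7, G+C=9 → Tm = 2(7)+4(9) = 50°C
38°C vs 50°C → primer R is higher.

Primer R, 50°C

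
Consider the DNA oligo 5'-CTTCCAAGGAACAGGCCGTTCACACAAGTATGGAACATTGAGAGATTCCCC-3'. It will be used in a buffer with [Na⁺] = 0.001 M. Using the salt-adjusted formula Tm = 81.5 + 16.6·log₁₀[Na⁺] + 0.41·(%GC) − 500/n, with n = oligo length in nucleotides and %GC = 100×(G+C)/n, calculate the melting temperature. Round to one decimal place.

42.0°C

Length n = 51. Counting bases: T=10, A=16, C=14, G=11
G+C = 25, so %GC = 25/51 × 100 = 49.02%
Salt term: 16.6 × (-3) = -49.8
GC term: 0.41 × 49.02 = 20.098; length term: −500/51 = −9.804
Tm = 81.5 + (-49.8) + 20.098 − 9.804 = 41.994 → 42.0°C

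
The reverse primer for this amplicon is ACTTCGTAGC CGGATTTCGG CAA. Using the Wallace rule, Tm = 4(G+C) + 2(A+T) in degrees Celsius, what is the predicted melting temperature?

C=6, A=5, T=6, G=6
So N_AT = 11 and N_GC = 12.
Tm = 4·12 + 2·11 = 48 + 22 = 70°C

70°C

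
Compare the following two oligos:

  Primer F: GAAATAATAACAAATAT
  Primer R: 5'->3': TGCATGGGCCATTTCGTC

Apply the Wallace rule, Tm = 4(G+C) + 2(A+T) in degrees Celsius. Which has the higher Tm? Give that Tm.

Primer F: A+T=15, G+C=2 → Tm = 2(15)+4(2) = 38°C
Primer R: A+T=8, G+C=10 → Tm = 2(8)+4(10) = 56°C
38°C vs 56°C → primer R is higher.

Primer R, 56°C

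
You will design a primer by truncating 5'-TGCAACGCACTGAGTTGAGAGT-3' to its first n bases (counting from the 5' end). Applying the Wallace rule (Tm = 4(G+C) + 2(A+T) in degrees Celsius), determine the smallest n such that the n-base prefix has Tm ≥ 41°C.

n = 14

First 13 bases: TGCAACGCACTGA → Tm = 40°C (< 41°C)
First 14 bases: TGCAACGCACTGAG → Tm = 44°C (≥ 41°C)
Since every base adds ≥2°C, Tm only increases with n, so the threshold is first crossed at n = 14.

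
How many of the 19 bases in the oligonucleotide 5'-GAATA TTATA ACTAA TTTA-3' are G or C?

Base counts: A=9, G=1, T=8, C=1
Total G or C: 1 + 1 = 2

2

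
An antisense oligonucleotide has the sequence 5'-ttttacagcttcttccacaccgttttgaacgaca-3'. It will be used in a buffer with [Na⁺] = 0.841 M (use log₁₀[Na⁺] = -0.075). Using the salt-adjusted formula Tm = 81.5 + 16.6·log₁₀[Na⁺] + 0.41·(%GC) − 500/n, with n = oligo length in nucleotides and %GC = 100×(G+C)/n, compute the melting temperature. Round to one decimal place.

82.4°C

Length n = 34. Base counts: C=10, T=12, A=8, G=4
G+C = 14, so %GC = 14/34 × 100 = 41.176%
Salt term: 16.6 × (-0.075) = -1.245
GC term: 0.41 × 41.176 = 16.882; length term: −500/34 = −14.706
Tm = 81.5 + (-1.245) + 16.882 − 14.706 = 82.431 → 82.4°C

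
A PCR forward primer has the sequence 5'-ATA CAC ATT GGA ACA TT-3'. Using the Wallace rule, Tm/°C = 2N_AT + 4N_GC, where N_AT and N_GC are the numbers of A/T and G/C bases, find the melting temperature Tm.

T=5, C=3, G=2, A=7
AT pairs contribute 12, GC pairs contribute 5.
Tm = 2×12 + 4×5 = 44°C

44°C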